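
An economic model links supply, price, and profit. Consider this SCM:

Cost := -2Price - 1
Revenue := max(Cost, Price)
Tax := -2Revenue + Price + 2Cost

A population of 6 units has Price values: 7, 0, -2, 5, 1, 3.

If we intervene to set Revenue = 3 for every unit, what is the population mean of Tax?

-15

The intervention sets Revenue=3 in all 6 units regardless of Price. Recomputing Tax per unit gives -29, -8, -2, -23, -11, -17; average -15.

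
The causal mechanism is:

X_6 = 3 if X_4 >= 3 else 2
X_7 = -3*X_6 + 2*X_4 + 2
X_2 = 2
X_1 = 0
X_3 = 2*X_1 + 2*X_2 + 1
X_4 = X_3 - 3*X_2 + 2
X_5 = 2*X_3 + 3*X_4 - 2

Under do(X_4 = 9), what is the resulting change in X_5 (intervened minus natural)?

24

Intervening sets X_4 = 9 and removes its equation (X_4 = X_3 - 3*X_2 + 2).
X_3 = 2*X_1 + 2*X_2 + 1  [with X_1=0, X_2=2]  = 5
X_5 = 2*X_3 + 3*X_4 - 2  [with X_3=5, X_4=9]  = 35
Without intervention: X_3 = 2*X_1 + 2*X_2 + 1  [with X_1=0, X_2=2]  = 5; X_4 = X_3 - 3*X_2 + 2  [with X_3=5, X_2=2]  = 1; X_5 = 2*X_3 + 3*X_4 - 2  [with X_3=5, X_4=1]  = 11.
Change = 35 − 11 = 24.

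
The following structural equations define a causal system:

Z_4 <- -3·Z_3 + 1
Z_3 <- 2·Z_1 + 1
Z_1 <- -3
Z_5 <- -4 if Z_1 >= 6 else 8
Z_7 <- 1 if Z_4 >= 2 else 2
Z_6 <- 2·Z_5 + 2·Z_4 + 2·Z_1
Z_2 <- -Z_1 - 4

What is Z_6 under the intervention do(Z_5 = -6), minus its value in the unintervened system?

-28

The intervention breaks the incoming arrows to Z_5: Z_5 <- -4 if Z_1 >= 6 else 8 no longer applies, and Z_5 = -6.
Z_3 = 2·Z_1 + 1  [with Z_1=-3]  = -5
Z_4 = -3·Z_3 + 1  [with Z_3=-5]  = 16
Z_6 = 2·Z_5 + 2·Z_4 + 2·Z_1  [with Z_5=-6, Z_4=16, Z_1=-3]  = 14
Without intervention: Z_3 = 2·Z_1 + 1  [with Z_1=-3]  = -5; Z_4 = -3·Z_3 + 1  [with Z_3=-5]  = 16; Z_5 = -4 if Z_1 >= 6 else 8  [with Z_1=-3]  = 8; Z_6 = 2·Z_5 + 2·Z_4 + 2·Z_1  [with Z_5=8, Z_4=16, Z_1=-3]  = 42.
Change = 14 − 42 = -28.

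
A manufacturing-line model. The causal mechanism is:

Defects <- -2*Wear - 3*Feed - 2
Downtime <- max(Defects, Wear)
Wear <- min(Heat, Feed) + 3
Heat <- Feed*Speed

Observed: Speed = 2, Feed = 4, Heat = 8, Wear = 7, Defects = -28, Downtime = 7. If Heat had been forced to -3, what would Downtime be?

The intervention breaks the incoming arrows to Heat: Heat <- Feed*Speed no longer applies, and Heat = -3.
Wear = min(Heat, Feed) + 3  [with Heat=-3, Feed=4]  = 0
Defects = -2*Wear - 3*Feed - 2  [with Wear=0, Feed=4]  = -14
Downtime = max(Defects, Wear)  [with Defects=-14, Wear=0]  = 0

0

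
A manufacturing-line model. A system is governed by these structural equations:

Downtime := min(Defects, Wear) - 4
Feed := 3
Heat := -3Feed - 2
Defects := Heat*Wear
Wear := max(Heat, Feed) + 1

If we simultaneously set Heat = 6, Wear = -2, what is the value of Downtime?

Under do(Heat = 6, Wear = -2), each intervened variable's structural equation is replaced by its fixed value.
Defects = Heat*Wear  [with Heat=6, Wear=-2]  = -12
Downtime = min(Defects, Wear) - 4  [with Defects=-12, Wear=-2]  = -16

-16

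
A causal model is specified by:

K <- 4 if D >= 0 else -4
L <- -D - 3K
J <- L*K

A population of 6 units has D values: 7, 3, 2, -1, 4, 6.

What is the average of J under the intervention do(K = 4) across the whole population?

-62

do(K=4) breaks K's dependence on D. With K=4 fixed, J across the units is -76, -60, -56, -44, -64, -72, mean -62.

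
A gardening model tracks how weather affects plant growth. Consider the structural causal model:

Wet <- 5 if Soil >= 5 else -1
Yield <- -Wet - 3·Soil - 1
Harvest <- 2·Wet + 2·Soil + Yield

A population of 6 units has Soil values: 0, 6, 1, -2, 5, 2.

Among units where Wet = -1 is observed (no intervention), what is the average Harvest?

-2.25

Conditioning on Wet=-1 selects the 4 unit(s) with Soil ∈ {0, 1, -2, 2}. Their Harvest values: -2, -3, 0, -4. Mean = -2.25.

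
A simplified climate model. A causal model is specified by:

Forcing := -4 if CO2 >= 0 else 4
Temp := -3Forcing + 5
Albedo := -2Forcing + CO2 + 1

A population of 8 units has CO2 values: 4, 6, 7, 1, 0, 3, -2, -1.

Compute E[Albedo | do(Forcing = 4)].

-4.75

do(Forcing=4) breaks Forcing's dependence on CO2. With Forcing=4 fixed, Albedo across the units is -3, -1, 0, -6, -7, -4, -9, -8, mean -4.75.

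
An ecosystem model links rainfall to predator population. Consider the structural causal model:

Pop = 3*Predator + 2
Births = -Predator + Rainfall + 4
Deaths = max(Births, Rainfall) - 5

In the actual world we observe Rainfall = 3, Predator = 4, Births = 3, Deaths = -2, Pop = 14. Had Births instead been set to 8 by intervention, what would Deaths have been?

The intervention breaks the incoming arrows to Births: Births = -Predator + Rainfall + 4 no longer applies, and Births = 8.
Deaths = max(Births, Rainfall) - 5  [with Births=8, Rainfall=3]  = 3

3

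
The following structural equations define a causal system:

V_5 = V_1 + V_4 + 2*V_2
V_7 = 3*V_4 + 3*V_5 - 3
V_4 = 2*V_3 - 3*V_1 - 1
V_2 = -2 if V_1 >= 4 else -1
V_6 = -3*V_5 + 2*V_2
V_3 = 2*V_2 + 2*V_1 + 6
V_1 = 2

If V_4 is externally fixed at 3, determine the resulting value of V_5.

Intervening sets V_4 = 3 and removes its equation (V_4 = 2*V_3 - 3*V_1 - 1).
V_2 = -2 if V_1 >= 4 else -1  [with V_1=2]  = -1
V_5 = V_1 + V_4 + 2*V_2  [with V_1=2, V_4=3, V_2=-1]  = 3

3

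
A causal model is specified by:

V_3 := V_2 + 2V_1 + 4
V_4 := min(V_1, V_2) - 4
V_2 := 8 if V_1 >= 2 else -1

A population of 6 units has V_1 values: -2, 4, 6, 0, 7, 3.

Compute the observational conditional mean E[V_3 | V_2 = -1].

Conditioning on V_2=-1 selects the 2 unit(s) with V_1 ∈ {-2, 0}. Their V_3 values: -1, 3. Mean = 1.

1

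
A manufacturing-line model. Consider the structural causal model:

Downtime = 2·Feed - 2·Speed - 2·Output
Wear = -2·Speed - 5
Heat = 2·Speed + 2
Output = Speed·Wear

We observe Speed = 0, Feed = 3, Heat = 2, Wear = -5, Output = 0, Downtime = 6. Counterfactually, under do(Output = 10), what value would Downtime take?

The intervention breaks the incoming arrows to Output: Output = Speed·Wear no longer applies, and Output = 10.
Downtime = 2·Feed - 2·Speed - 2·Output  [with Feed=3, Speed=0, Output=10]  = -14

-14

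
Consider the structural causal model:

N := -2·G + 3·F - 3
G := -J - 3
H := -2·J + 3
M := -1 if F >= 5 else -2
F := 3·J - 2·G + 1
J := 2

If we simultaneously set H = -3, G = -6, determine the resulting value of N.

Under do(H = -3, G = -6), each intervened variable's structural equation is replaced by its fixed value.
F = 3·J - 2·G + 1  [with J=2, G=-6]  = 19
N = -2·G + 3·F - 3  [with G=-6, F=19]  = 66

66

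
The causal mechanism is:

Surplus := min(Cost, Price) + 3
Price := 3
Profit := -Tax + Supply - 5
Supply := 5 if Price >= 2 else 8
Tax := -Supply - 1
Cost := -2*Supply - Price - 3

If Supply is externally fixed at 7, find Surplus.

-17

Under do(Supply=7), the mechanism Supply := 5 if Price >= 2 else 8 is discarded; Supply is fixed at 7.
Cost = -2*Supply - Price - 3  [with Supply=7, Price=3]  = -20
Surplus = min(Cost, Price) + 3  [with Cost=-20, Price=3]  = -17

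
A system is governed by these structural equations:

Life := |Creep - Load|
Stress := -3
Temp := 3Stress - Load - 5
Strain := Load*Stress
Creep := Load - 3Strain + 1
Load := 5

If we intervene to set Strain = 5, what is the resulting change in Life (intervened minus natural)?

The intervention breaks the incoming arrows to Strain: Strain := Load*Stress no longer applies, and Strain = 5.
Creep = Load - 3Strain + 1  [with Load=5, Strain=5]  = -9
Life = |Creep - Load|  [with Creep=-9, Load=5]  = 14
Without intervention: Strain = Load*Stress  [with Load=5, Stress=-3]  = -15; Creep = Load - 3Strain + 1  [with Load=5, Strain=-15]  = 51; Life = |Creep - Load|  [with Creep=51, Load=5]  = 46.
Change = 14 − 46 = -32.

-32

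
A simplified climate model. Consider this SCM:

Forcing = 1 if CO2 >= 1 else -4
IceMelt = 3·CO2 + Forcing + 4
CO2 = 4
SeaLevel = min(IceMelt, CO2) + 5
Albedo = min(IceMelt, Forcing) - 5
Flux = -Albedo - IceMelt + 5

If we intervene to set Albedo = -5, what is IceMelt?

Under do(Albedo=-5), the mechanism Albedo = min(IceMelt, Forcing) - 5 is discarded; Albedo is fixed at -5.
Since IceMelt is not a descendant of the intervened variable, it is unaffected.
Forcing = 1 if CO2 >= 1 else -4  [with CO2=4]  = 1
IceMelt = 3·CO2 + Forcing + 4  [with CO2=4, Forcing=1]  = 17

17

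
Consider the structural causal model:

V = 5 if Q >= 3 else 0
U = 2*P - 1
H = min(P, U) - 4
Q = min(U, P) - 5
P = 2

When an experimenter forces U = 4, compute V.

0

do(U=4) replaces the equation U = 2*P - 1 with the constant U = 4.
Q = min(U, P) - 5  [with U=4, P=2]  = -3
V = 5 if Q >= 3 else 0  [with Q=-3]  = 0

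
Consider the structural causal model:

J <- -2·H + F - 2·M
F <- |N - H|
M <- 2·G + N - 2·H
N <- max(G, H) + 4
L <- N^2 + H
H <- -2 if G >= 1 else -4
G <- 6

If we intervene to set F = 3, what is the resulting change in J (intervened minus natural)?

-9

Under do(F=3), the mechanism F <- |N - H| is discarded; F is fixed at 3.
H = -2 if G >= 1 else -4  [with G=6]  = -2
N = max(G, H) + 4  [with G=6, H=-2]  = 10
M = 2·G + N - 2·H  [with G=6, N=10, H=-2]  = 26
J = -2·H + F - 2·M  [with H=-2, F=3, M=26]  = -45
Without intervention: H = -2 if G >= 1 else -4  [with G=6]  = -2; N = max(G, H) + 4  [with G=6, H=-2]  = 10; M = 2·G + N - 2·H  [with G=6, N=10, H=-2]  = 26; F = |N - H|  [with N=10, H=-2]  = 12; J = -2·H + F - 2·M  [with H=-2, F=12, M=26]  = -36.
Change = -45 − (-36) = -9.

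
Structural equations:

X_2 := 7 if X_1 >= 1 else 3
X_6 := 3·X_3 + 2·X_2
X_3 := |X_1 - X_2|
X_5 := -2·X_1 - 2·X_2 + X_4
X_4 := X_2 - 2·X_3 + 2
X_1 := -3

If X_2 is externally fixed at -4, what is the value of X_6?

-5

Under do(X_2=-4), the mechanism X_2 := 7 if X_1 >= 1 else 3 is discarded; X_2 is fixed at -4.
X_3 = |X_1 - X_2|  [with X_1=-3, X_2=-4]  = 1
X_6 = 3·X_3 + 2·X_2  [with X_3=1, X_2=-4]  = -5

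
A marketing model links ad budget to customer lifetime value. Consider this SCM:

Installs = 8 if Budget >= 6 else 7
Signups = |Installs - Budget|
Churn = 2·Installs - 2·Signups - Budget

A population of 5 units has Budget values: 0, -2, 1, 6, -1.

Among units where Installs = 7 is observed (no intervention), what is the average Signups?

7.5

Observing Installs=7 restricts to units where Installs's equation naturally yields 7: Budget ∈ {0, -2, 1, -1}. In that subpopulation Signups = 7, 9, 6, 8, mean 7.5.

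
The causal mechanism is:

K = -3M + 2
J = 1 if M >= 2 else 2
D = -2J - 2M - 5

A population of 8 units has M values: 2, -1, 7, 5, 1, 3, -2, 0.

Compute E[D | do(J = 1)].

Every unit gets J=1 under the intervention. D values become -11, -5, -21, -17, -9, -13, -3, -7; E[D|do(J=1)] = -10.75.

-10.75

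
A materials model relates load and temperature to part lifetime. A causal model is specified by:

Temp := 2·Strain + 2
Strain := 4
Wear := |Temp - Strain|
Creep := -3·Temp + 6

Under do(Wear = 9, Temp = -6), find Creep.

24

Setting Wear = 9, Temp = -6 by intervention discards those variables' equations.
Creep = -3·Temp + 6  [with Temp=-6]  = 24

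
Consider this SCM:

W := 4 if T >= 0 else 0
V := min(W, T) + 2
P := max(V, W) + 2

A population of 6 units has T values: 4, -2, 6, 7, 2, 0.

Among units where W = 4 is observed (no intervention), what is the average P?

Conditioning on W=4 selects the 5 unit(s) with T ∈ {4, 6, 7, 2, 0}. Their P values: 8, 8, 8, 6, 6. Mean = 7.2.

7.2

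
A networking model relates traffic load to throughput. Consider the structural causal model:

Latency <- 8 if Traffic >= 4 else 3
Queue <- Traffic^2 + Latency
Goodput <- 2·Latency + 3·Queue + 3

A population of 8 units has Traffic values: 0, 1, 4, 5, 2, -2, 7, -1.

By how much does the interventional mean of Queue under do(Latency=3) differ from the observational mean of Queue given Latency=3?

10.5

Under do(Latency=3), Latency's equation is replaced by Latency=3 for every unit. Per-unit Queue: 3, 4, 19, 28, 7, 7, 52, 4. Mean = 15.5.
Observing Latency=3 restricts to units where Latency's equation naturally yields 3: Traffic ∈ {0, 1, 2, -2, -1}. In that subpopulation Queue = 3, 4, 7, 7, 4, mean 5.
Difference = 15.5 − 5 = 10.5.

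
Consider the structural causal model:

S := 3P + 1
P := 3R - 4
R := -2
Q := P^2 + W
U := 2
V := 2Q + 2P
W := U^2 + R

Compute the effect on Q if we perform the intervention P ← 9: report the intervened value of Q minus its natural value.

-19

Under do(P=9), the mechanism P := 3R - 4 is discarded; P is fixed at 9.
W = U^2 + R  [with U=2, R=-2]  = 2
Q = P^2 + W  [with P=9, W=2]  = 83
Without intervention: W = U^2 + R  [with U=2, R=-2]  = 2; P = 3R - 4  [with R=-2]  = -10; Q = P^2 + W  [with P=-10, W=2]  = 102.
Change = 83 − 102 = -19.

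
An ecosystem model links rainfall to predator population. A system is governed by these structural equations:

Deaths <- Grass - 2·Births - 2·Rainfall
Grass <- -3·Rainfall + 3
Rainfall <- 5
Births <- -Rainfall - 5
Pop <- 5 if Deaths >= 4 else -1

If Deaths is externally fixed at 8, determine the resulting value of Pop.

Intervening sets Deaths = 8 and removes its equation (Deaths <- Grass - 2·Births - 2·Rainfall).
Pop = 5 if Deaths >= 4 else -1  [with Deaths=8]  = 5

5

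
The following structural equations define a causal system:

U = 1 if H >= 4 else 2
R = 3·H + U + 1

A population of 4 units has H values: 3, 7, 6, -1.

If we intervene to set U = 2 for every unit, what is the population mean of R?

The intervention sets U=2 in all 4 units regardless of H. Recomputing R per unit gives 12, 24, 21, 0; average 14.25.

14.25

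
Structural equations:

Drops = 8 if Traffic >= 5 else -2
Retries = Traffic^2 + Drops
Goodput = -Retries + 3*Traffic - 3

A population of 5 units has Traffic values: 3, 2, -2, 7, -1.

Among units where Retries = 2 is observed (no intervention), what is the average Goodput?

E[Goodput|Retries=2] averages over only the 2 units with Retries=2 (Traffic = 2, -2): Goodput = 1, -11, mean -5.

-5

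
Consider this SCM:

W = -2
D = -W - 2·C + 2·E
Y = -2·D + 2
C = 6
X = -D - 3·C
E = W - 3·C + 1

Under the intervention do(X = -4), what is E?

do(X=-4) replaces the equation X = -D - 3·C with the constant X = -4.
E is not downstream of the intervention, so its value is determined by the original equations.
E = W - 3·C + 1  [with W=-2, C=6]  = -19

-19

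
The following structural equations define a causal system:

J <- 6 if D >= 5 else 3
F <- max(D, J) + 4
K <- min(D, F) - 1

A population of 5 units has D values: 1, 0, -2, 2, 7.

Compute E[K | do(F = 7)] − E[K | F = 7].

1.35

Every unit gets F=7 under the intervention. K values become 0, -1, -3, 1, 6; E[K|do(F=7)] = 0.6.
Observing F=7 restricts to units where F's equation naturally yields 7: D ∈ {1, 0, -2, 2}. In that subpopulation K = 0, -1, -3, 1, mean -0.75.
Difference = 0.6 − (-0.75) = 1.35.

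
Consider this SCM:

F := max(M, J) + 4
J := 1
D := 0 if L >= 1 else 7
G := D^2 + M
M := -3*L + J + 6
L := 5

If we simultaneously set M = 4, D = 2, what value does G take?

8

The joint intervention fixes M = 4, D = 2, removing each variable's own equation.
G = D^2 + M  [with D=2, M=4]  = 8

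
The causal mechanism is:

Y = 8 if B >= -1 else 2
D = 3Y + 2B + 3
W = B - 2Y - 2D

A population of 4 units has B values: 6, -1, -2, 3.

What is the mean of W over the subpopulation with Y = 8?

-78

Conditioning on Y=8 selects the 3 unit(s) with B ∈ {6, -1, 3}. Their W values: -88, -67, -79. Mean = -78.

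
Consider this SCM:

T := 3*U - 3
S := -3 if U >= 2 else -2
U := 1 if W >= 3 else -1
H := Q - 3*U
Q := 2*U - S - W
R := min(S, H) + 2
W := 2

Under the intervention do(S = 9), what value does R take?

The intervention breaks the incoming arrows to S: S := -3 if U >= 2 else -2 no longer applies, and S = 9.
U = 1 if W >= 3 else -1  [with W=2]  = -1
Q = 2*U - S - W  [with U=-1, S=9, W=2]  = -13
H = Q - 3*U  [with Q=-13, U=-1]  = -10
R = min(S, H) + 2  [with S=9, H=-10]  = -8

-8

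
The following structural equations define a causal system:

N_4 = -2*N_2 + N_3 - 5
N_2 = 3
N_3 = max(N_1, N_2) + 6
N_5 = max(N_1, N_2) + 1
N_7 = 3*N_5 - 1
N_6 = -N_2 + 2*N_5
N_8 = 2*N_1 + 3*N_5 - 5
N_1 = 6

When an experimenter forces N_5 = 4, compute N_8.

do(N_5=4) replaces the equation N_5 = max(N_1, N_2) + 1 with the constant N_5 = 4.
N_8 = 2*N_1 + 3*N_5 - 5  [with N_1=6, N_5=4]  = 19

19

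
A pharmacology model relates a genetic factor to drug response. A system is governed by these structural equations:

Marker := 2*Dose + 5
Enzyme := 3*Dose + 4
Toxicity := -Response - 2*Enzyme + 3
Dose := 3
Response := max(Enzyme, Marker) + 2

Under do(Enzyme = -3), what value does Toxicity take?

-4

do(Enzyme=-3) replaces the equation Enzyme := 3*Dose + 4 with the constant Enzyme = -3.
Marker = 2*Dose + 5  [with Dose=3]  = 11
Response = max(Enzyme, Marker) + 2  [with Enzyme=-3, Marker=11]  = 13
Toxicity = -Response - 2*Enzyme + 3  [with Response=13, Enzyme=-3]  = -4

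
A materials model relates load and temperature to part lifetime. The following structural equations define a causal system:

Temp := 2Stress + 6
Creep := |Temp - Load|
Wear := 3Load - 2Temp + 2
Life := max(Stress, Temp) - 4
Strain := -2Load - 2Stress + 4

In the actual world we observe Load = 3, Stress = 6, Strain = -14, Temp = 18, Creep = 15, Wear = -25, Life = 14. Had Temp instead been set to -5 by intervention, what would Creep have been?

Intervening sets Temp = -5 and removes its equation (Temp := 2Stress + 6).
Creep = |Temp - Load|  [with Temp=-5, Load=3]  = 8

8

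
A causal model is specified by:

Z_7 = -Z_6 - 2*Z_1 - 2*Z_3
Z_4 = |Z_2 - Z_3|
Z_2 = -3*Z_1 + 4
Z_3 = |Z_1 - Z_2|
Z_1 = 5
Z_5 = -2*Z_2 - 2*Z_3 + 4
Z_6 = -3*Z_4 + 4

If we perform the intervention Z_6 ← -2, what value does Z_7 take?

-40

Intervening sets Z_6 = -2 and removes its equation (Z_6 = -3*Z_4 + 4).
Z_2 = -3*Z_1 + 4  [with Z_1=5]  = -11
Z_3 = |Z_1 - Z_2|  [with Z_1=5, Z_2=-11]  = 16
Z_7 = -Z_6 - 2*Z_1 - 2*Z_3  [with Z_6=-2, Z_1=5, Z_3=16]  = -40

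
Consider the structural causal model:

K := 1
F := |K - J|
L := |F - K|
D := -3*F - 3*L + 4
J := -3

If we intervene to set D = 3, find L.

3

The intervention breaks the incoming arrows to D: D := -3*F - 3*L + 4 no longer applies, and D = 3.
Since L is not a descendant of the intervened variable, it is unaffected.
F = |K - J|  [with K=1, J=-3]  = 4
L = |F - K|  [with F=4, K=1]  = 3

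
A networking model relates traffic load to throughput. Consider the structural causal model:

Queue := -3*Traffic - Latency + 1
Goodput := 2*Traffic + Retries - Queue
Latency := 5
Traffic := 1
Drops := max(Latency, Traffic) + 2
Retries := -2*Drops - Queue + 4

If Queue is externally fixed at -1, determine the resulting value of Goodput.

The intervention breaks the incoming arrows to Queue: Queue := -3*Traffic - Latency + 1 no longer applies, and Queue = -1.
Drops = max(Latency, Traffic) + 2  [with Latency=5, Traffic=1]  = 7
Retries = -2*Drops - Queue + 4  [with Drops=7, Queue=-1]  = -9
Goodput = 2*Traffic + Retries - Queue  [with Traffic=1, Retries=-9, Queue=-1]  = -6

-6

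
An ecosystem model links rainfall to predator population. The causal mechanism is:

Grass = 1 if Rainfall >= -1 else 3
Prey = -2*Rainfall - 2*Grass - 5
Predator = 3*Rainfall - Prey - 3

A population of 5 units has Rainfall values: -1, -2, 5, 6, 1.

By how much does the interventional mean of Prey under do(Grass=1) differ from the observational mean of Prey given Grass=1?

Every unit gets Grass=1 under the intervention. Prey values become -5, -3, -17, -19, -9; E[Prey|do(Grass=1)] = -10.6.
Conditioning on Grass=1 selects the 4 unit(s) with Rainfall ∈ {-1, 5, 6, 1}. Their Prey values: -5, -17, -19, -9. Mean = -12.5.
Difference = -10.6 − (-12.5) = 1.9.

1.9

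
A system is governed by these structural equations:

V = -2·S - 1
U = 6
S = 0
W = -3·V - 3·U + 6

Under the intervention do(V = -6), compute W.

6

The intervention breaks the incoming arrows to V: V = -2·S - 1 no longer applies, and V = -6.
W = -3·V - 3·U + 6  [with V=-6, U=6]  = 6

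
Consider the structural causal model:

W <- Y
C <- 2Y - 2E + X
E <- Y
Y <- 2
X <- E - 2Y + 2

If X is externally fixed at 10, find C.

10

The intervention breaks the incoming arrows to X: X <- E - 2Y + 2 no longer applies, and X = 10.
E = Y  [with Y=2]  = 2
C = 2Y - 2E + X  [with Y=2, E=2, X=10]  = 10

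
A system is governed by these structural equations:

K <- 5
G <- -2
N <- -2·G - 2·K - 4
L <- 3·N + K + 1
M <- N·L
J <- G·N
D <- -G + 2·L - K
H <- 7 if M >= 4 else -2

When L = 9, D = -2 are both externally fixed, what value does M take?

-90

Setting L = 9, D = -2 by intervention discards those variables' equations.
N = -2·G - 2·K - 4  [with G=-2, K=5]  = -10
M = N·L  [with N=-10, L=9]  = -90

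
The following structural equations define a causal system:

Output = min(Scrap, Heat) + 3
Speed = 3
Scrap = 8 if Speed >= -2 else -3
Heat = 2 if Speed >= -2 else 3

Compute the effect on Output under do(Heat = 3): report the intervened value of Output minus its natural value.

Under do(Heat=3), the mechanism Heat = 2 if Speed >= -2 else 3 is discarded; Heat is fixed at 3.
Scrap = 8 if Speed >= -2 else -3  [with Speed=3]  = 8
Output = min(Scrap, Heat) + 3  [with Scrap=8, Heat=3]  = 6
Without intervention: Heat = 2 if Speed >= -2 else 3  [with Speed=3]  = 2; Scrap = 8 if Speed >= -2 else -3  [with Speed=3]  = 8; Output = min(Scrap, Heat) + 3  [with Scrap=8, Heat=2]  = 5.
Change = 6 − 5 = 1.

1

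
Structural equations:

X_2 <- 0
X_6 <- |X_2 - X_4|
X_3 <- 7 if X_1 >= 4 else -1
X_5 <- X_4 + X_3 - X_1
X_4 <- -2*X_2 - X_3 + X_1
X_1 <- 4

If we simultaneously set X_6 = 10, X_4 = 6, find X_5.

9

Setting X_6 = 10, X_4 = 6 by intervention discards those variables' equations.
X_3 = 7 if X_1 >= 4 else -1  [with X_1=4]  = 7
X_5 = X_4 + X_3 - X_1  [with X_4=6, X_3=7, X_1=4]  = 9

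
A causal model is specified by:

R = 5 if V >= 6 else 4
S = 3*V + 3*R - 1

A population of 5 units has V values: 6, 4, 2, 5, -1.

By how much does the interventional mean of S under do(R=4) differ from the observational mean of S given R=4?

2.1

Under do(R=4), R's equation is replaced by R=4 for every unit. Per-unit S: 29, 23, 17, 26, 8. Mean = 20.6.
Observing R=4 restricts to units where R's equation naturally yields 4: V ∈ {4, 2, 5, -1}. In that subpopulation S = 23, 17, 26, 8, mean 18.5.
Difference = 20.6 − 18.5 = 2.1.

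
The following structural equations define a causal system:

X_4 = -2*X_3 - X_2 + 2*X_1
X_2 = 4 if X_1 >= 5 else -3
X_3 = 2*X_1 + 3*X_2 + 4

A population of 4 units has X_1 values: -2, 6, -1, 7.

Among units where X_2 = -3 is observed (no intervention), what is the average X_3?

Observing X_2=-3 restricts to units where X_2's equation naturally yields -3: X_1 ∈ {-2, -1}. In that subpopulation X_3 = -9, -7, mean -8.

-8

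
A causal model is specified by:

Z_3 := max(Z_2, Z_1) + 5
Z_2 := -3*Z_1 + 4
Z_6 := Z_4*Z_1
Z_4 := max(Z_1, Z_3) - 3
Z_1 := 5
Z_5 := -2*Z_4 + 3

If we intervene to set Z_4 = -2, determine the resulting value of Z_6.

Under do(Z_4=-2), the mechanism Z_4 := max(Z_1, Z_3) - 3 is discarded; Z_4 is fixed at -2.
Z_6 = Z_4*Z_1  [with Z_4=-2, Z_1=5]  = -10

-10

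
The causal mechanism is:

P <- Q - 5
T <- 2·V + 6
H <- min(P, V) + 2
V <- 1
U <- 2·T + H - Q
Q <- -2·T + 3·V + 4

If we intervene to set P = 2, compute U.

28

Under do(P=2), the mechanism P <- Q - 5 is discarded; P is fixed at 2.
T = 2·V + 6  [with V=1]  = 8
Q = -2·T + 3·V + 4  [with T=8, V=1]  = -9
H = min(P, V) + 2  [with P=2, V=1]  = 3
U = 2·T + H - Q  [with T=8, H=3, Q=-9]  = 28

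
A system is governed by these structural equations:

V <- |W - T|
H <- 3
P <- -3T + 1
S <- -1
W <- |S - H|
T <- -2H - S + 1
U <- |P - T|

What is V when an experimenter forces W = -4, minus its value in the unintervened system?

Under do(W=-4), the mechanism W <- |S - H| is discarded; W is fixed at -4.
T = -2H - S + 1  [with H=3, S=-1]  = -4
V = |W - T|  [with W=-4, T=-4]  = 0
Without intervention: T = -2H - S + 1  [with H=3, S=-1]  = -4; W = |S - H|  [with S=-1, H=3]  = 4; V = |W - T|  [with W=4, T=-4]  = 8.
Change = 0 − 8 = -8.

-8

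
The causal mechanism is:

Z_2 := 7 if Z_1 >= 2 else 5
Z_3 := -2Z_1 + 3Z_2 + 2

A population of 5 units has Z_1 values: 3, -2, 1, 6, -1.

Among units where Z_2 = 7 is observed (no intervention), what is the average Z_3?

14

Observing Z_2=7 restricts to units where Z_2's equation naturally yields 7: Z_1 ∈ {3, 6}. In that subpopulation Z_3 = 17, 11, mean 14.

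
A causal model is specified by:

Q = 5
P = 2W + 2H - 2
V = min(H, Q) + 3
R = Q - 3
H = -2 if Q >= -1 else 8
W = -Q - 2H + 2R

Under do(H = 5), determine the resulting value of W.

-11

The intervention breaks the incoming arrows to H: H = -2 if Q >= -1 else 8 no longer applies, and H = 5.
R = Q - 3  [with Q=5]  = 2
W = -Q - 2H + 2R  [with Q=5, H=5, R=2]  = -11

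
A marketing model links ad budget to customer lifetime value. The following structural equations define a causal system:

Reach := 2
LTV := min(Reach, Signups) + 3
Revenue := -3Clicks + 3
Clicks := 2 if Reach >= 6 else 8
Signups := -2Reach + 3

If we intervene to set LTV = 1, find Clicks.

Under do(LTV=1), the mechanism LTV := min(Reach, Signups) + 3 is discarded; LTV is fixed at 1.
No directed path runs from LTV to Clicks, so Clicks keeps its natural value.
Clicks = 2 if Reach >= 6 else 8  [with Reach=2]  = 8

8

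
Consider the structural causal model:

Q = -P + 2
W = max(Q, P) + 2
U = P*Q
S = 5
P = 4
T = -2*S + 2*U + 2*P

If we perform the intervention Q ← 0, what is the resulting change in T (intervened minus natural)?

16

The intervention breaks the incoming arrows to Q: Q = -P + 2 no longer applies, and Q = 0.
U = P*Q  [with P=4, Q=0]  = 0
T = -2*S + 2*U + 2*P  [with S=5, U=0, P=4]  = -2
Without intervention: Q = -P + 2  [with P=4]  = -2; U = P*Q  [with P=4, Q=-2]  = -8; T = -2*S + 2*U + 2*P  [with S=5, U=-8, P=4]  = -18.
Change = -2 − (-18) = 16.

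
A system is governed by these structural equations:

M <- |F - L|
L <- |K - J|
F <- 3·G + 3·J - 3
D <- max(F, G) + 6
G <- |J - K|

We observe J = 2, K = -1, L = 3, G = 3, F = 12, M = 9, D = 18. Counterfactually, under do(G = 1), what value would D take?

12

The intervention breaks the incoming arrows to G: G <- |J - K| no longer applies, and G = 1.
F = 3·G + 3·J - 3  [with G=1, J=2]  = 6
D = max(F, G) + 6  [with F=6, G=1]  = 12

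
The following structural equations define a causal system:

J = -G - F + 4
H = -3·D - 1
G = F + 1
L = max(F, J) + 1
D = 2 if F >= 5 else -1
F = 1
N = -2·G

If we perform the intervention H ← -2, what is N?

Intervening sets H = -2 and removes its equation (H = -3·D - 1).
Since N is not a descendant of the intervened variable, it is unaffected.
G = F + 1  [with F=1]  = 2
N = -2·G  [with G=2]  = -4

-4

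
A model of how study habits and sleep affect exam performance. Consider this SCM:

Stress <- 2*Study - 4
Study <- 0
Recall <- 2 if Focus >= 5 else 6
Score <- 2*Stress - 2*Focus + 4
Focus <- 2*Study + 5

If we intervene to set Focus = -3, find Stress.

-4

Under do(Focus=-3), the mechanism Focus <- 2*Study + 5 is discarded; Focus is fixed at -3.
Since Stress is not a descendant of the intervened variable, it is unaffected.
Stress = 2*Study - 4  [with Study=0]  = -4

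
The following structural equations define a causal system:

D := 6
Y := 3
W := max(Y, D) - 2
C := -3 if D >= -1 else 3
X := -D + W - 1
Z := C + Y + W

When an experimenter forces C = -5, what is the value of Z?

2

Under do(C=-5), the mechanism C := -3 if D >= -1 else 3 is discarded; C is fixed at -5.
W = max(Y, D) - 2  [with Y=3, D=6]  = 4
Z = C + Y + W  [with C=-5, Y=3, W=4]  = 2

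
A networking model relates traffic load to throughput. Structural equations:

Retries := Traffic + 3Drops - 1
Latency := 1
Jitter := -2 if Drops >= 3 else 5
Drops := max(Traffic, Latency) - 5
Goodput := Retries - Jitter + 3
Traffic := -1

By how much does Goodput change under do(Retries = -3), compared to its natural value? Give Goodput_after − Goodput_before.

Under do(Retries=-3), the mechanism Retries := Traffic + 3Drops - 1 is discarded; Retries is fixed at -3.
Drops = max(Traffic, Latency) - 5  [with Traffic=-1, Latency=1]  = -4
Jitter = -2 if Drops >= 3 else 5  [with Drops=-4]  = 5
Goodput = Retries - Jitter + 3  [with Retries=-3, Jitter=5]  = -5
Without intervention: Drops = max(Traffic, Latency) - 5  [with Traffic=-1, Latency=1]  = -4; Retries = Traffic + 3Drops - 1  [with Traffic=-1, Drops=-4]  = -14; Jitter = -2 if Drops >= 3 else 5  [with Drops=-4]  = 5; Goodput = Retries - Jitter + 3  [with Retries=-14, Jitter=5]  = -16.
Change = -5 − (-16) = 11.

11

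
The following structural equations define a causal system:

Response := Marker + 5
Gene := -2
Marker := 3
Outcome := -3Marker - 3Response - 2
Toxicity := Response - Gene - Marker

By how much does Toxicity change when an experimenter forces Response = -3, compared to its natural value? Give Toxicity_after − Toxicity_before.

-11

The intervention breaks the incoming arrows to Response: Response := Marker + 5 no longer applies, and Response = -3.
Toxicity = Response - Gene - Marker  [with Response=-3, Gene=-2, Marker=3]  = -4
Without intervention: Response = Marker + 5  [with Marker=3]  = 8; Toxicity = Response - Gene - Marker  [with Response=8, Gene=-2, Marker=3]  = 7.
Change = -4 − 7 = -11.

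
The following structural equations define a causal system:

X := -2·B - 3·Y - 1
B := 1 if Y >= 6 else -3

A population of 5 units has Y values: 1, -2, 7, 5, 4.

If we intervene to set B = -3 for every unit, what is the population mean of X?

do(B=-3) breaks B's dependence on Y. With B=-3 fixed, X across the units is 2, 11, -16, -10, -7, mean -4.

-4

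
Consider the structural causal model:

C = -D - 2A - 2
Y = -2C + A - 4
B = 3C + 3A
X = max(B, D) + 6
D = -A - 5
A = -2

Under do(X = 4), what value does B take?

do(X=4) replaces the equation X = max(B, D) + 6 with the constant X = 4.
No directed path runs from X to B, so B keeps its natural value.
D = -A - 5  [with A=-2]  = -3
C = -D - 2A - 2  [with D=-3, A=-2]  = 5
B = 3C + 3A  [with C=5, A=-2]  = 9

9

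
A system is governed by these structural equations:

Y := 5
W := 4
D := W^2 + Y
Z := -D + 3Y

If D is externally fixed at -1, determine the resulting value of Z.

16

The intervention breaks the incoming arrows to D: D := W^2 + Y no longer applies, and D = -1.
Z = -D + 3Y  [with D=-1, Y=5]  = 16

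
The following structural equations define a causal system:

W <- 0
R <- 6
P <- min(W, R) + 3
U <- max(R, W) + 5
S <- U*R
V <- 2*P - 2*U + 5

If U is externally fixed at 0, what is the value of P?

3

Under do(U=0), the mechanism U <- max(R, W) + 5 is discarded; U is fixed at 0.
Since P is not a descendant of the intervened variable, it is unaffected.
P = min(W, R) + 3  [with W=0, R=6]  = 3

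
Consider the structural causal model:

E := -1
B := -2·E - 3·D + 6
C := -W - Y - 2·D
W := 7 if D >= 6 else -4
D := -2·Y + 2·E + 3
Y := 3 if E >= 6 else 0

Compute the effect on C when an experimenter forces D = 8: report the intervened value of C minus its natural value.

The intervention breaks the incoming arrows to D: D := -2·Y + 2·E + 3 no longer applies, and D = 8.
Y = 3 if E >= 6 else 0  [with E=-1]  = 0
W = 7 if D >= 6 else -4  [with D=8]  = 7
C = -W - Y - 2·D  [with W=7, Y=0, D=8]  = -23
Without intervention: Y = 3 if E >= 6 else 0  [with E=-1]  = 0; D = -2·Y + 2·E + 3  [with Y=0, E=-1]  = 1; W = 7 if D >= 6 else -4  [with D=1]  = -4; C = -W - Y - 2·D  [with W=-4, Y=0, D=1]  = 2.
Change = -23 − 2 = -25.

-25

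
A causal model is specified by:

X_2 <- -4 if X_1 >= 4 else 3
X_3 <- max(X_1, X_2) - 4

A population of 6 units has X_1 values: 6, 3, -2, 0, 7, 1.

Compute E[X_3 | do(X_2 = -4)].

-1.5

The intervention sets X_2=-4 in all 6 units regardless of X_1. Recomputing X_3 per unit gives 2, -1, -6, -4, 3, -3; average -1.5.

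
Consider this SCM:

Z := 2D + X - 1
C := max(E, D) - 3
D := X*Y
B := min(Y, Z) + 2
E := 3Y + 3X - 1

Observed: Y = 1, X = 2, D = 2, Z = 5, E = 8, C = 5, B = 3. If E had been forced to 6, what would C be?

3

The intervention breaks the incoming arrows to E: E := 3Y + 3X - 1 no longer applies, and E = 6.
D = X*Y  [with X=2, Y=1]  = 2
C = max(E, D) - 3  [with E=6, D=2]  = 3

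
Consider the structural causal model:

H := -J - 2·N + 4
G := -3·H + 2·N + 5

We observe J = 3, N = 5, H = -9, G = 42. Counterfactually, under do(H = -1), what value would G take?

The intervention breaks the incoming arrows to H: H := -J - 2·N + 4 no longer applies, and H = -1.
G = -3·H + 2·N + 5  [with H=-1, N=5]  = 18

18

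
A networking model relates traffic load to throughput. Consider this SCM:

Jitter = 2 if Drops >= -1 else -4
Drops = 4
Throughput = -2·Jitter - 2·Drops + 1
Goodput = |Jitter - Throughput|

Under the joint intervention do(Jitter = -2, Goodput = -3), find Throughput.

The joint intervention fixes Jitter = -2, Goodput = -3, removing each variable's own equation.
Throughput = -2·Jitter - 2·Drops + 1  [with Jitter=-2, Drops=4]  = -3

-3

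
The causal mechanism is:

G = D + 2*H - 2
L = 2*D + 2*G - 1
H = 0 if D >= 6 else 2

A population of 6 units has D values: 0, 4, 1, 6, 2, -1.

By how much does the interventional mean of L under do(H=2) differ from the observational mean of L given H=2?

Under do(H=2), H's equation is replaced by H=2 for every unit. Per-unit L: 3, 19, 7, 27, 11, -1. Mean = 11.
Observing H=2 restricts to units where H's equation naturally yields 2: D ∈ {0, 4, 1, 2, -1}. In that subpopulation L = 3, 19, 7, 11, -1, mean 7.8.
Difference = 11 − 7.8 = 3.2.

3.2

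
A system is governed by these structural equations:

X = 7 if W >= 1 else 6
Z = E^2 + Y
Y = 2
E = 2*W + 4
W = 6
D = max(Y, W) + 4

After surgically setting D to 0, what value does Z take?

do(D=0) replaces the equation D = max(Y, W) + 4 with the constant D = 0.
No directed path runs from D to Z, so Z keeps its natural value.
E = 2*W + 4  [with W=6]  = 16
Z = E^2 + Y  [with E=16, Y=2]  = 258

258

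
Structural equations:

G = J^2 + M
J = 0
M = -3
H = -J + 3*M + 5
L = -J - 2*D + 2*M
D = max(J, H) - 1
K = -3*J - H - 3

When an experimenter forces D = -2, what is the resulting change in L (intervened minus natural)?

Intervening sets D = -2 and removes its equation (D = max(J, H) - 1).
L = -J - 2*D + 2*M  [with J=0, D=-2, M=-3]  = -2
Without intervention: H = -J + 3*M + 5  [with J=0, M=-3]  = -4; D = max(J, H) - 1  [with J=0, H=-4]  = -1; L = -J - 2*D + 2*M  [with J=0, D=-1, M=-3]  = -4.
Change = -2 − (-4) = 2.

2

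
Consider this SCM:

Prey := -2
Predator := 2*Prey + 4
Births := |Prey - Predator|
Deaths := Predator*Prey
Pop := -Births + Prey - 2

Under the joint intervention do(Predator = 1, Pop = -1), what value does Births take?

3

Under do(Predator = 1, Pop = -1), each intervened variable's structural equation is replaced by its fixed value.
Births = |Prey - Predator|  [with Prey=-2, Predator=1]  = 3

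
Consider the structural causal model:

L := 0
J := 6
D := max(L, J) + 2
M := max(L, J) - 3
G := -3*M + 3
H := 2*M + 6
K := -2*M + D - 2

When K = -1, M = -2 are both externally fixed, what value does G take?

9

Under do(K = -1, M = -2), each intervened variable's structural equation is replaced by its fixed value.
G = -3*M + 3  [with M=-2]  = 9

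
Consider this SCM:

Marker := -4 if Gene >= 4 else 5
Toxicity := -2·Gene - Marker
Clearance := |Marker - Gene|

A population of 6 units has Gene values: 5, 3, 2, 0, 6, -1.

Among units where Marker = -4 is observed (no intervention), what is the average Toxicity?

Conditioning on Marker=-4 selects the 2 unit(s) with Gene ∈ {5, 6}. Their Toxicity values: -6, -8. Mean = -7.

-7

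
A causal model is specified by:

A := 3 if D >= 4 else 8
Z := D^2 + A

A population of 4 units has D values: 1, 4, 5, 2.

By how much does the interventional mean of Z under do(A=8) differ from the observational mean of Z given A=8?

9

The intervention sets A=8 in all 4 units regardless of D. Recomputing Z per unit gives 9, 24, 33, 12; average 19.5.
Conditioning on A=8 selects the 2 unit(s) with D ∈ {1, 2}. Their Z values: 9, 12. Mean = 10.5.
Difference = 19.5 − 10.5 = 9.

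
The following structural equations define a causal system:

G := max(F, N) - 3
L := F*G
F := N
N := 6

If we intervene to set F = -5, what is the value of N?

Under do(F=-5), the mechanism F := N is discarded; F is fixed at -5.
N is not downstream of the intervention, so its value is determined by the original equations.

6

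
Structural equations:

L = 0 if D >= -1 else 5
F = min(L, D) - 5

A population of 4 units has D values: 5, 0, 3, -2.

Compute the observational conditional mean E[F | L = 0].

E[F|L=0] averages over only the 3 units with L=0 (D = 5, 0, 3): F = -5, -5, -5, mean -5.

-5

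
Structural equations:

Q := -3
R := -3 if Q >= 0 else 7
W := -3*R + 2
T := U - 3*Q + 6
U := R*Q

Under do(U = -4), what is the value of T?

11

The intervention breaks the incoming arrows to U: U := R*Q no longer applies, and U = -4.
T = U - 3*Q + 6  [with U=-4, Q=-3]  = 11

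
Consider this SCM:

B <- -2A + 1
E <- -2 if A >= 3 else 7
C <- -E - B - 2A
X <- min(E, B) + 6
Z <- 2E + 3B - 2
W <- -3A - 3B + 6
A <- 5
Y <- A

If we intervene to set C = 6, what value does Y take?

do(C=6) replaces the equation C <- -E - B - 2A with the constant C = 6.
Y is not downstream of the intervention, so its value is determined by the original equations.
Y = A  [with A=5]  = 5

5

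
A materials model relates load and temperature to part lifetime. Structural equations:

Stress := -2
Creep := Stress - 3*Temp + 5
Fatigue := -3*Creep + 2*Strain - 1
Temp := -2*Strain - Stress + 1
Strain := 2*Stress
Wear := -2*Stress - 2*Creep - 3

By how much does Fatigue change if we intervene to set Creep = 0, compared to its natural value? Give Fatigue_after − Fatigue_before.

Under do(Creep=0), the mechanism Creep := Stress - 3*Temp + 5 is discarded; Creep is fixed at 0.
Strain = 2*Stress  [with Stress=-2]  = -4
Fatigue = -3*Creep + 2*Strain - 1  [with Creep=0, Strain=-4]  = -9
Without intervention: Strain = 2*Stress  [with Stress=-2]  = -4; Temp = -2*Strain - Stress + 1  [with Strain=-4, Stress=-2]  = 11; Creep = Stress - 3*Temp + 5  [with Stress=-2, Temp=11]  = -30; Fatigue = -3*Creep + 2*Strain - 1  [with Creep=-30, Strain=-4]  = 81.
Change = -9 − 81 = -90.

-90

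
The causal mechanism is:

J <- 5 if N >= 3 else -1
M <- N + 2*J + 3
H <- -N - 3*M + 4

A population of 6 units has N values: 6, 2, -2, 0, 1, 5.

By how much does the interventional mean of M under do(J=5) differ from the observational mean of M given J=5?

-3.5

The intervention sets J=5 in all 6 units regardless of N. Recomputing M per unit gives 19, 15, 11, 13, 14, 18; average 15.
Observing J=5 restricts to units where J's equation naturally yields 5: N ∈ {6, 5}. In that subpopulation M = 19, 18, mean 18.5.
Difference = 15 − 18.5 = -3.5.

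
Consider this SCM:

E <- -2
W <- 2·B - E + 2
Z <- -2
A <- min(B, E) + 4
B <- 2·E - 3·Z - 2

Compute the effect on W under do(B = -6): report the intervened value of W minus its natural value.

The intervention breaks the incoming arrows to B: B <- 2·E - 3·Z - 2 no longer applies, and B = -6.
W = 2·B - E + 2  [with B=-6, E=-2]  = -8
Without intervention: B = 2·E - 3·Z - 2  [with E=-2, Z=-2]  = 0; W = 2·B - E + 2  [with B=0, E=-2]  = 4.
Change = -8 − 4 = -12.

-12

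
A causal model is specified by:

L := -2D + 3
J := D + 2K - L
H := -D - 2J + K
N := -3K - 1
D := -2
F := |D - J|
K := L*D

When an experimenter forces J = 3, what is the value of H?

-18

Intervening sets J = 3 and removes its equation (J := D + 2K - L).
L = -2D + 3  [with D=-2]  = 7
K = L*D  [with L=7, D=-2]  = -14
H = -D - 2J + K  [with D=-2, J=3, K=-14]  = -18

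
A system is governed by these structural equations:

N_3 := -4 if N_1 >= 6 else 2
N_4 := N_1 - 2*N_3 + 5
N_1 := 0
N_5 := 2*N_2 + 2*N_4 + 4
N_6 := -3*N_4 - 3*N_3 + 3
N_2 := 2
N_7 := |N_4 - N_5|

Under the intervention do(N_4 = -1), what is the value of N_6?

0

Under do(N_4=-1), the mechanism N_4 := N_1 - 2*N_3 + 5 is discarded; N_4 is fixed at -1.
N_3 = -4 if N_1 >= 6 else 2  [with N_1=0]  = 2
N_6 = -3*N_4 - 3*N_3 + 3  [with N_4=-1, N_3=2]  = 0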